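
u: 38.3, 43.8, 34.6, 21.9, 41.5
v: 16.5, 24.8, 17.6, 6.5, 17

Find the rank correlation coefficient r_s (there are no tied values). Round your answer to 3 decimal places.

0.700

Rank u: 3, 5, 2, 1, 4
Rank v: 2, 5, 4, 1, 3
d = rank(u) − rank(v): 1, 0, -2, 0, 1; Σd² = 6
ρ = 1 − 6Σd² / [n(n²−1)] = 1 − 6×6 / (5×24) = 1 − 36/120 ≈ 0.700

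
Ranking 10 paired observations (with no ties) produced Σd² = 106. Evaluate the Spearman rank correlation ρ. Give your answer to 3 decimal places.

ρ = 1 − 6Σd² / [n(n²−1)] = 1 − 6×106 / (10×99)
  = 1 − 636/990 = 1 − 0.6424 ≈ 0.358

0.358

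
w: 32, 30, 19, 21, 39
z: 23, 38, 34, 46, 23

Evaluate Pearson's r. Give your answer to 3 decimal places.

-0.733

n = 5, Σw = 141, Σz = 164, Σw² = 4247, Σz² = 5774, Σwz = 4385
nΣwz − ΣwΣz = 21925 − 23124 = -1199
nΣw² − (Σw)² = 21235 − 19881 = 1354; nΣz² − (Σz)² = 28870 − 26896 = 1974
r = -1199 / √(1354 × 1974) = -1199 / 1634.8688 ≈ -0.733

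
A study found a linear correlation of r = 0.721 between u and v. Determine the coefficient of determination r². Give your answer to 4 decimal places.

0.5198

r² = (0.721)² = 0.5198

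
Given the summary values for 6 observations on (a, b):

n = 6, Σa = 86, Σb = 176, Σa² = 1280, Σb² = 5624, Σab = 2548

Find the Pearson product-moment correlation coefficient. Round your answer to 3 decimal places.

r = (nΣab − ΣaΣb) / √[(nΣa² − (Σa)²)(nΣb² − (Σb)²)]
Numerator: 6×2548 − 86×176 = 152
Denominator: √[(7680 − 7396)(33744 − 30976)] = √[284 × 2768] = 886.6296
r = 152 / 886.6296 ≈ 0.171

0.171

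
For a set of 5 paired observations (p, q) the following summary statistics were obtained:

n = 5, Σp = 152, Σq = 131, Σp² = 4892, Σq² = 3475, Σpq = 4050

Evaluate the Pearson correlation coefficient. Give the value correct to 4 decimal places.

0.6275

r = (nΣpq − ΣpΣq) / √[(nΣp² − (Σp)²)(nΣq² − (Σq)²)]
Numerator: 5×4050 − 152×131 = 338
Denominator: √[(24460 − 23104)(17375 − 17161)] = √[1356 × 214] = 538.6873
r = 338 / 538.6873 ≈ 0.6275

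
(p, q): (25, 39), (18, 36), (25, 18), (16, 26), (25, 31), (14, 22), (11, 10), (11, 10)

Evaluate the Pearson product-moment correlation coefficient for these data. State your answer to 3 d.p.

0.656

n = 8, Σp = 145, Σq = 192, Σp² = 2893, Σq² = 5462, Σpq = 3792
nΣpq − ΣpΣq = 30336 − 27840 = 2496
nΣp² − (Σp)² = 23144 − 21025 = 2119; nΣq² − (Σq)² = 43696 − 36864 = 6832
r = 2496 / √(2119 × 6832) = 2496 / 3804.8664 ≈ 0.656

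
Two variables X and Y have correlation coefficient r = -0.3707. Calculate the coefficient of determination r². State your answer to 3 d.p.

0.137

r² = (-0.3707)² = 0.137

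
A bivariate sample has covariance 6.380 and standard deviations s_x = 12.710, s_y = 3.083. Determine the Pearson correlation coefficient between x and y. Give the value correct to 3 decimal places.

0.163

r = Cov(x,y) / (s_x · s_y) = 6.380 / (12.710 × 3.083)
  = 6.380 / 39.1849 ≈ 0.163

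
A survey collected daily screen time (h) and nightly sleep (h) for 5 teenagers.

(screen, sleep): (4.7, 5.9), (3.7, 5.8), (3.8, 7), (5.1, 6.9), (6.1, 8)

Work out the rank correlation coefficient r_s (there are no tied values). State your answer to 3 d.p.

Rank screen: 3, 1, 2, 4, 5
Rank sleep: 2, 1, 4, 3, 5
d = rank(screen) − rank(sleep): 1, 0, -2, 1, 0; Σd² = 6
ρ = 1 − 6Σd² / [n(n²−1)] = 1 − 6×6 / (5×24) = 1 − 36/120 ≈ 0.700

0.700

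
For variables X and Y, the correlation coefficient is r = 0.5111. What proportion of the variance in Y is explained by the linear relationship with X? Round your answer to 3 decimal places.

r² = (0.5111)² = 0.261

0.261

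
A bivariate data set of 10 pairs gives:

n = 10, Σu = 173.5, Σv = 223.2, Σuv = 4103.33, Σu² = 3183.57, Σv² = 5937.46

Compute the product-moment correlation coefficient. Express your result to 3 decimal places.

r = (nΣuv − ΣuΣv) / √[(nΣu² − (Σu)²)(nΣv² − (Σv)²)]
Numerator: 10×4103.33 − 173.5×223.2 = 2308.1
Denominator: √[(31835.7 − 30102.25)(59374.6 − 49818.24)] = √[1733.45 × 9556.36] = 4070.0703
r = 2308.1 / 4070.0703 ≈ 0.567

0.567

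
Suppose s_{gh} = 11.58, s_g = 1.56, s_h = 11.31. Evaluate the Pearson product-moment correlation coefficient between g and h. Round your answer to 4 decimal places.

r = Cov(g,h) / (s_g · s_h) = 11.58 / (1.56 × 11.31)
  = 11.58 / 17.6436 ≈ 0.6563

0.6563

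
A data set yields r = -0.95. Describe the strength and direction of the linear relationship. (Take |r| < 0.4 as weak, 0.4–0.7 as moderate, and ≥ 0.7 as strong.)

strong negative

r = -0.95 < 0 so the relationship is negative.
|r| = 0.95, which falls in the strong range.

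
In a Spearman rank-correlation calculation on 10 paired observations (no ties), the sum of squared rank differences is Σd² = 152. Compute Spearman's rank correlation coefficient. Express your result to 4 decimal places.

ρ = 1 − 6Σd² / [n(n²−1)] = 1 − 6×152 / (10×99)
  = 1 − 912/990 = 1 − 0.92121 ≈ 0.0788

0.0788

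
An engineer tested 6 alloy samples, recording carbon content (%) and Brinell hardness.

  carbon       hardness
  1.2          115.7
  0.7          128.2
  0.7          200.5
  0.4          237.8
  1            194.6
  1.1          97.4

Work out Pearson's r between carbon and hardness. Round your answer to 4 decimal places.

-0.7357

n = 6, Σx = 5.1, Σy = 974.2, Σx² = 4.79, Σy² = 173926.74, Σxy = 765.79
nΣxy − ΣxΣy = 4594.74 − 4968.42 = -373.68
nΣx² − (Σx)² = 28.74 − 26.01 = 2.73; nΣy² − (Σy)² = 1043560.44 − 949065.64 = 94494.8
r = -373.68 / √(2.73 × 94494.8) = -373.68 / 507.9083 ≈ -0.7357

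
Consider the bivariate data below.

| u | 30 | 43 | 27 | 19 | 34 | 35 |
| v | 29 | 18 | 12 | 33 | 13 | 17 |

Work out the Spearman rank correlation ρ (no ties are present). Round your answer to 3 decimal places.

Rank u: 3, 6, 2, 1, 4, 5
Rank v: 5, 4, 1, 6, 2, 3
d = rank(u) − rank(v): -2, 2, 1, -5, 2, 2; Σd² = 42
ρ = 1 − 6Σd² / [n(n²−1)] = 1 − 6×42 / (6×35) = 1 − 252/210 ≈ -0.200

-0.200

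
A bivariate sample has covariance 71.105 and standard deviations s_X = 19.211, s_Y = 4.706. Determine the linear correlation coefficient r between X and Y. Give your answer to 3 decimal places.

r = Cov(X,Y) / (s_X · s_Y) = 71.105 / (19.211 × 4.706)
  = 71.105 / 90.4070 ≈ 0.786

0.786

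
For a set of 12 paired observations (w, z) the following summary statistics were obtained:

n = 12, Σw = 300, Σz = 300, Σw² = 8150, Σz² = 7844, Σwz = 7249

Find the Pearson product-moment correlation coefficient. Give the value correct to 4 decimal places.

-0.5308

r = (nΣwz − ΣwΣz) / √[(nΣw² − (Σw)²)(nΣz² − (Σz)²)]
Numerator: 12×7249 − 300×300 = -3012
Denominator: √[(97800 − 90000)(94128 − 90000)] = √[7800 × 4128] = 5674.3634
r = -3012 / 5674.3634 ≈ -0.5308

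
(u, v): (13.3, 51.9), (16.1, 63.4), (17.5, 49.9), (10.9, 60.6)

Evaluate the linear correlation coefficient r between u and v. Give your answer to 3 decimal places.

-0.311

n = 4, Σu = 57.8, Σv = 225.8, Σu² = 861.16, Σv² = 12875.54, Σuv = 3244.8
nΣuv − ΣuΣv = 12979.2 − 13051.24 = -72.04
nΣu² − (Σu)² = 3444.64 − 3340.84 = 103.8; nΣv² − (Σv)² = 51502.16 − 50985.64 = 516.52
r = -72.04 / √(103.8 × 516.52) = -72.04 / 231.5486 ≈ -0.311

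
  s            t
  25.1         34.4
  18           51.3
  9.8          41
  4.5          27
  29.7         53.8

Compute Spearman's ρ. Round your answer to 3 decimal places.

0.700

Rank s: 4, 3, 2, 1, 5
Rank t: 2, 4, 3, 1, 5
d = rank(s) − rank(t): 2, -1, -1, 0, 0; Σd² = 6
ρ = 1 − 6Σd² / [n(n²−1)] = 1 − 6×6 / (5×24) = 1 − 36/120 ≈ 0.700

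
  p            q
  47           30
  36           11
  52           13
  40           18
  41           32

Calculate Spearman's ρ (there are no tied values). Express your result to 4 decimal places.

Rank p: 4, 1, 5, 2, 3
Rank q: 4, 1, 2, 3, 5
d = rank(p) − rank(q): 0, 0, 3, -1, -2; Σd² = 14
ρ = 1 − 6Σd² / [n(n²−1)] = 1 − 6×14 / (5×24) = 1 − 84/120 ≈ 0.3000

0.3000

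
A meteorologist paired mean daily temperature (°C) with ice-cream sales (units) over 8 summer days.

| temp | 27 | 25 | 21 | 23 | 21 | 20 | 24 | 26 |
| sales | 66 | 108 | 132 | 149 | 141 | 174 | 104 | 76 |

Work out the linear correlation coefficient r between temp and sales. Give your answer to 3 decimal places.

-0.923

n = 8, Σx = 187, Σy = 950, Σx² = 4417, Σy² = 122394, Σxy = 21594
nΣxy − ΣxΣy = 172752 − 177650 = -4898
nΣx² − (Σx)² = 35336 − 34969 = 367; nΣy² − (Σy)² = 979152 − 902500 = 76652
r = -4898 / √(367 × 76652) = -4898 / 5303.8933 ≈ -0.923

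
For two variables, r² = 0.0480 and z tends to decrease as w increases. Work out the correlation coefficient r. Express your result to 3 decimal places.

-0.219

|r| = √0.0480 = 0.219
The association is negative, so r = −0.219.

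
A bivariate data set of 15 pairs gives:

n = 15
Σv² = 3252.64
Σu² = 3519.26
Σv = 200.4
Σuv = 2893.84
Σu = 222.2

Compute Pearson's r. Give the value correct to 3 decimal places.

r = (nΣuv − ΣuΣv) / √[(nΣu² − (Σu)²)(nΣv² − (Σv)²)]
Numerator: 15×2893.84 − 222.2×200.4 = -1121.28
Denominator: √[(52788.9 − 49372.84)(48789.6 − 40160.16)] = √[3416.06 × 8629.44] = 5429.4277
r = -1121.28 / 5429.4277 ≈ -0.207

-0.207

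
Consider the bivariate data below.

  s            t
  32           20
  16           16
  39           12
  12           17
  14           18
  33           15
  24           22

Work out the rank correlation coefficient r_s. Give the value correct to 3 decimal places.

Rank s: 5, 3, 7, 1, 2, 6, 4
Rank t: 6, 3, 1, 4, 5, 2, 7
d = rank(s) − rank(t): -1, 0, 6, -3, -3, 4, -3; Σd² = 80
ρ = 1 − 6Σd² / [n(n²−1)] = 1 − 6×80 / (7×48) = 1 − 480/336 ≈ -0.429

-0.429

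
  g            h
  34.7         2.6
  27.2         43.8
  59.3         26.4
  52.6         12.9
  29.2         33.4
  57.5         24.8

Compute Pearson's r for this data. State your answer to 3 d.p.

n = 6, Σg = 260.5, Σh = 143.9, Σg² = 12386.07, Σh² = 4519.17, Σgh = 5926.92
nΣgh − ΣgΣh = 35561.52 − 37485.95 = -1924.43
nΣg² − (Σg)² = 74316.42 − 67860.25 = 6456.17; nΣh² − (Σh)² = 27115.02 − 20707.21 = 6407.81
r = -1924.43 / √(6456.17 × 6407.81) = -1924.43 / 6431.9445 ≈ -0.299

-0.299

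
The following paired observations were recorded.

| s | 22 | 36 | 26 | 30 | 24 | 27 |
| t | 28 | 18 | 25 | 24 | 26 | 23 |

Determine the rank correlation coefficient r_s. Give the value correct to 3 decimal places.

Rank s: 1, 6, 3, 5, 2, 4
Rank t: 6, 1, 4, 3, 5, 2
d = rank(s) − rank(t): -5, 5, -1, 2, -3, 2; Σd² = 68
ρ = 1 − 6Σd² / [n(n²−1)] = 1 − 6×68 / (6×35) = 1 − 408/210 ≈ -0.943

-0.943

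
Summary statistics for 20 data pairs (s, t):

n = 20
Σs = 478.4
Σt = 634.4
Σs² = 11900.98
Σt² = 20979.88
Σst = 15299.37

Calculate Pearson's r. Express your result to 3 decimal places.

0.199

r = (nΣst − ΣsΣt) / √[(nΣs² − (Σs)²)(nΣt² − (Σt)²)]
Numerator: 20×15299.37 − 478.4×634.4 = 2490.44
Denominator: √[(238019.6 − 228866.56)(419597.6 − 402463.36)] = √[9153.04 × 17134.24] = 12523.1938
r = 2490.44 / 12523.1938 ≈ 0.199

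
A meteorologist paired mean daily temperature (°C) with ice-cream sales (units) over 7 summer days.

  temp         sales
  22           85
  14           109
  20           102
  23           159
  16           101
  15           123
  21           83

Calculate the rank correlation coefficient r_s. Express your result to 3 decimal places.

Rank temp: 6, 1, 4, 7, 3, 2, 5
Rank sales: 2, 5, 4, 7, 3, 6, 1
d = rank(temp) − rank(sales): 4, -4, 0, 0, 0, -4, 4; Σd² = 64
ρ = 1 − 6Σd² / [n(n²−1)] = 1 − 6×64 / (7×48) = 1 − 384/336 ≈ -0.143

-0.143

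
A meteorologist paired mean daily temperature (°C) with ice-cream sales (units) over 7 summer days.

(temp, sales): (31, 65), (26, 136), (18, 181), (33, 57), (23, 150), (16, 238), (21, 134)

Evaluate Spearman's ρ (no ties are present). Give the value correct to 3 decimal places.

Rank temp: 6, 5, 2, 7, 4, 1, 3
Rank sales: 2, 4, 6, 1, 5, 7, 3
d = rank(temp) − rank(sales): 4, 1, -4, 6, -1, -6, 0; Σd² = 106
ρ = 1 − 6Σd² / [n(n²−1)] = 1 − 6×106 / (7×48) = 1 − 636/336 ≈ -0.893

-0.893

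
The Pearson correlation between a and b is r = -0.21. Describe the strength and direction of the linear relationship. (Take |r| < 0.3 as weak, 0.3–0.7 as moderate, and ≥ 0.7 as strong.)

weak negative

r = -0.21 < 0 so the relationship is negative.
|r| = 0.21, which falls in the weak range.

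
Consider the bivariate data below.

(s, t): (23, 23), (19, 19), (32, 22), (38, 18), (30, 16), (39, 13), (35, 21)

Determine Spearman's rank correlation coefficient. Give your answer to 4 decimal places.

Rank s: 2, 1, 4, 6, 3, 7, 5
Rank t: 7, 4, 6, 3, 2, 1, 5
d = rank(s) − rank(t): -5, -3, -2, 3, 1, 6, 0; Σd² = 84
ρ = 1 − 6Σd² / [n(n²−1)] = 1 − 6×84 / (7×48) = 1 − 504/336 ≈ -0.5000

-0.5000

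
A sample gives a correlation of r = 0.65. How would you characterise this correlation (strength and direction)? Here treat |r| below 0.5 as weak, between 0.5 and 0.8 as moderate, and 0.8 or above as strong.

moderate positive

r = 0.65 > 0 so the relationship is positive.
|r| = 0.65, which falls in the moderate range.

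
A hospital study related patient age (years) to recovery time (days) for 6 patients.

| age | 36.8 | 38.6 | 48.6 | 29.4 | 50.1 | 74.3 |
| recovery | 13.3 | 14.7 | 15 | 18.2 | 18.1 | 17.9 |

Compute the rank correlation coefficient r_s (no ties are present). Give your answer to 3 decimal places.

0.086

Rank age: 2, 3, 4, 1, 5, 6
Rank recovery: 1, 2, 3, 6, 5, 4
d = rank(age) − rank(recovery): 1, 1, 1, -5, 0, 2; Σd² = 32
ρ = 1 − 6Σd² / [n(n²−1)] = 1 − 6×32 / (6×35) = 1 − 192/210 ≈ 0.086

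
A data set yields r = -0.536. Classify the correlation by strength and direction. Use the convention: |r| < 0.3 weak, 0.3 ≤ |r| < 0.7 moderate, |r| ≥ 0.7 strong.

r = -0.536 < 0 so the relationship is negative.
|r| = 0.536, which falls in the moderate range.

moderate negative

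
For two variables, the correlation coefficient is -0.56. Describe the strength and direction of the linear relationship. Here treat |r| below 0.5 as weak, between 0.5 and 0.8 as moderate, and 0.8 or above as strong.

moderate negative

r = -0.56 < 0 so the relationship is negative.
|r| = 0.56, which falls in the moderate range.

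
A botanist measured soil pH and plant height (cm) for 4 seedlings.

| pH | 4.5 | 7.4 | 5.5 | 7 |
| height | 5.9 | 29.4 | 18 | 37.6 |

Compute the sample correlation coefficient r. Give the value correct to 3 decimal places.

0.931

n = 4, Σx = 24.4, Σy = 90.9, Σx² = 154.26, Σy² = 2636.93, Σxy = 606.31
nΣxy − ΣxΣy = 2425.24 − 2217.96 = 207.28
nΣx² − (Σx)² = 617.04 − 595.36 = 21.68; nΣy² − (Σy)² = 10547.72 − 8262.81 = 2284.91
r = 207.28 / √(21.68 × 2284.91) = 207.28 / 222.5688 ≈ 0.931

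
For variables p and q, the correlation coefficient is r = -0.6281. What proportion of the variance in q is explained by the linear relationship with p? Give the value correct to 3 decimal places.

r² = (-0.6281)² = 0.395

0.395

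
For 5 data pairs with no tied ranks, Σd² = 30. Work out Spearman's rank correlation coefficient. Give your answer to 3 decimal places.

-0.500

ρ = 1 − 6Σd² / [n(n²−1)] = 1 − 6×30 / (5×24)
  = 1 − 180/120 = 1 − 1.5000 ≈ -0.500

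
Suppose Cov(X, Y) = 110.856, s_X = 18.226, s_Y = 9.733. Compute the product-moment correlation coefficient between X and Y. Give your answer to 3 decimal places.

r = Cov(X,Y) / (s_X · s_Y) = 110.856 / (18.226 × 9.733)
  = 110.856 / 177.3937 ≈ 0.625

0.625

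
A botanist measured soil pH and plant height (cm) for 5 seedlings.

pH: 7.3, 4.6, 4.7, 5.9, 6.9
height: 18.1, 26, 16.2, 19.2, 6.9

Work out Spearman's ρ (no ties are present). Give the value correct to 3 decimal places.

Rank pH: 5, 1, 2, 3, 4
Rank height: 3, 5, 2, 4, 1
d = rank(pH) − rank(height): 2, -4, 0, -1, 3; Σd² = 30
ρ = 1 − 6Σd² / [n(n²−1)] = 1 − 6×30 / (5×24) = 1 − 180/120 ≈ -0.500

-0.500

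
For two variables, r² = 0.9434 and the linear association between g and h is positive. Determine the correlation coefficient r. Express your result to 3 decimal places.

|r| = √0.9434 = 0.971
The association is positive, so r = 0.971.

0.971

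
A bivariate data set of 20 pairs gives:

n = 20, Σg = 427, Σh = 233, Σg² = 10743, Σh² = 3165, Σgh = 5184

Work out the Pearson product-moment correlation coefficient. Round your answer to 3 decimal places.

0.245

r = (nΣgh − ΣgΣh) / √[(nΣg² − (Σg)²)(nΣh² − (Σh)²)]
Numerator: 20×5184 − 427×233 = 4189
Denominator: √[(214860 − 182329)(63300 − 54289)] = √[32531 × 9011] = 17121.2395
r = 4189 / 17121.2395 ≈ 0.245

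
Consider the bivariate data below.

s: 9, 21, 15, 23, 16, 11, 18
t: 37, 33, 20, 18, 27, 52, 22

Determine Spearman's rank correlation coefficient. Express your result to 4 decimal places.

-0.6429

Rank s: 1, 6, 3, 7, 4, 2, 5
Rank t: 6, 5, 2, 1, 4, 7, 3
d = rank(s) − rank(t): -5, 1, 1, 6, 0, -5, 2; Σd² = 92
ρ = 1 − 6Σd² / [n(n²−1)] = 1 − 6×92 / (7×48) = 1 − 552/336 ≈ -0.6429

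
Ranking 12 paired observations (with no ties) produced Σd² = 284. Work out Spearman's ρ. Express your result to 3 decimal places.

0.007

ρ = 1 − 6Σd² / [n(n²−1)] = 1 − 6×284 / (12×143)
  = 1 − 1704/1716 = 1 − 0.9930 ≈ 0.007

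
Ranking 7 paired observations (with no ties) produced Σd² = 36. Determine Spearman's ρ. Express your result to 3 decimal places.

0.357

ρ = 1 − 6Σd² / [n(n²−1)] = 1 − 6×36 / (7×48)
  = 1 − 216/336 = 1 − 0.6429 ≈ 0.357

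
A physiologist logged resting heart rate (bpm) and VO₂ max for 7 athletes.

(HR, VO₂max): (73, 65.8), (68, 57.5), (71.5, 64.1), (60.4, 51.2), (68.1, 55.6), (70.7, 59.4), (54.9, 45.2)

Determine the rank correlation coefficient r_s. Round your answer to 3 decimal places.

0.964

Rank HR: 7, 3, 6, 2, 4, 5, 1
Rank VO₂max: 7, 4, 6, 2, 3, 5, 1
d = rank(HR) − rank(VO₂max): 0, -1, 0, 0, 1, 0, 0; Σd² = 2
ρ = 1 − 6Σd² / [n(n²−1)] = 1 − 6×2 / (7×48) = 1 − 12/336 ≈ 0.964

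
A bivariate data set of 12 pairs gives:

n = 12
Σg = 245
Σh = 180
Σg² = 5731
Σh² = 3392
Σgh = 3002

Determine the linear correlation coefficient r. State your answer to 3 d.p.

r = (nΣgh − ΣgΣh) / √[(nΣg² − (Σg)²)(nΣh² − (Σh)²)]
Numerator: 12×3002 − 245×180 = -8076
Denominator: √[(68772 − 60025)(40704 − 32400)] = √[8747 × 8304] = 8522.6221
r = -8076 / 8522.6221 ≈ -0.948

-0.948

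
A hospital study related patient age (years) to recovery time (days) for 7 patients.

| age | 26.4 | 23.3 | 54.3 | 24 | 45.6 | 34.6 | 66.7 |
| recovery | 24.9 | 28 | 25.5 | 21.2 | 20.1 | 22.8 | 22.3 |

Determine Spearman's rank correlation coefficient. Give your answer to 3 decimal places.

-0.286

Rank age: 3, 1, 6, 2, 5, 4, 7
Rank recovery: 5, 7, 6, 2, 1, 4, 3
d = rank(age) − rank(recovery): -2, -6, 0, 0, 4, 0, 4; Σd² = 72
ρ = 1 − 6Σd² / [n(n²−1)] = 1 − 6×72 / (7×48) = 1 − 432/336 ≈ -0.286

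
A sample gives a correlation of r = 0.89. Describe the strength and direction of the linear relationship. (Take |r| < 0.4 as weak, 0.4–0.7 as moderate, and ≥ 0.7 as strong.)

strong positive

r = 0.89 > 0 so the relationship is positive.
|r| = 0.89, which falls in the strong range.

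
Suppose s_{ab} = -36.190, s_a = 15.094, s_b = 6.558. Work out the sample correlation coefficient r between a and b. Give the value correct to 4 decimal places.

-0.3656

r = Cov(a,b) / (s_a · s_b) = -36.190 / (15.094 × 6.558)
  = -36.190 / 98.9865 ≈ -0.3656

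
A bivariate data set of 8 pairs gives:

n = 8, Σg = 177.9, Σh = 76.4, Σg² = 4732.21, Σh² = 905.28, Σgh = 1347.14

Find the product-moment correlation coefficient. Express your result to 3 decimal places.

r = (nΣgh − ΣgΣh) / √[(nΣg² − (Σg)²)(nΣh² − (Σh)²)]
Numerator: 8×1347.14 − 177.9×76.4 = -2814.44
Denominator: √[(37857.68 − 31648.41)(7242.24 − 5836.96)] = √[6209.27 × 1405.28] = 2953.9402
r = -2814.44 / 2953.9402 ≈ -0.953

-0.953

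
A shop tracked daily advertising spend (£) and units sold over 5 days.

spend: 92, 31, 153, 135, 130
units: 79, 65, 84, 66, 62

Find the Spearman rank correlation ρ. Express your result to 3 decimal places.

0.500

Rank spend: 2, 1, 5, 4, 3
Rank units: 4, 2, 5, 3, 1
d = rank(spend) − rank(units): -2, -1, 0, 1, 2; Σd² = 10
ρ = 1 − 6Σd² / [n(n²−1)] = 1 − 6×10 / (5×24) = 1 − 60/120 ≈ 0.500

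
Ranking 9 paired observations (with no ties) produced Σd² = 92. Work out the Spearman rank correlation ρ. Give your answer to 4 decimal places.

0.2333

ρ = 1 − 6Σd² / [n(n²−1)] = 1 − 6×92 / (9×80)
  = 1 − 552/720 = 1 − 0.76667 ≈ 0.2333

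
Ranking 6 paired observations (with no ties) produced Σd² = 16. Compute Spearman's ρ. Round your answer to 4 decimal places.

0.5429

ρ = 1 − 6Σd² / [n(n²−1)] = 1 − 6×16 / (6×35)
  = 1 − 96/210 = 1 − 0.45714 ≈ 0.5429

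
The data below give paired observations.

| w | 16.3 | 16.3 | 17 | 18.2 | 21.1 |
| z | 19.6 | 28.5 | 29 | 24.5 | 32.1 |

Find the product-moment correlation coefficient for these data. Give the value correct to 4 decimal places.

n = 5, Σw = 88.9, Σz = 133.7, Σw² = 1596.83, Σz² = 3668.07, Σwz = 2400.24
nΣwz − ΣwΣz = 12001.2 − 11885.93 = 115.27
nΣw² − (Σw)² = 7984.15 − 7903.21 = 80.94; nΣz² − (Σz)² = 18340.35 − 17875.69 = 464.66
r = 115.27 / √(80.94 × 464.66) = 115.27 / 193.9319 ≈ 0.5944

0.5944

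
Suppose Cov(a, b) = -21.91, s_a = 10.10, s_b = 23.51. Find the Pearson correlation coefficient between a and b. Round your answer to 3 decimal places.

r = Cov(a,b) / (s_a · s_b) = -21.91 / (10.10 × 23.51)
  = -21.91 / 237.4510 ≈ -0.092

-0.092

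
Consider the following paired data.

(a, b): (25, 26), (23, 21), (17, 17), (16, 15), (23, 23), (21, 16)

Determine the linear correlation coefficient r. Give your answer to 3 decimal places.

n = 6, Σa = 125, Σb = 118, Σa² = 2669, Σb² = 2416, Σab = 2527
nΣab − ΣaΣb = 15162 − 14750 = 412
nΣa² − (Σa)² = 16014 − 15625 = 389; nΣb² − (Σb)² = 14496 − 13924 = 572
r = 412 / √(389 × 572) = 412 / 471.7075 ≈ 0.873

0.873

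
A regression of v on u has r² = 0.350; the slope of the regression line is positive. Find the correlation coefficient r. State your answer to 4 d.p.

0.5916

|r| = √0.350 = 0.5916
The association is positive, so r = 0.5916.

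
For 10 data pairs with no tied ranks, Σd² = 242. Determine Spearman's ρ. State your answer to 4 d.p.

-0.4667

ρ = 1 − 6Σd² / [n(n²−1)] = 1 − 6×242 / (10×99)
  = 1 − 1452/990 = 1 − 1.46667 ≈ -0.4667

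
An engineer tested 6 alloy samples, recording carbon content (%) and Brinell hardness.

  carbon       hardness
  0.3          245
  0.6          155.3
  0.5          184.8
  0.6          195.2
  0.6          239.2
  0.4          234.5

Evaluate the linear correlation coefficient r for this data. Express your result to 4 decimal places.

n = 6, Σx = 3, Σy = 1254, Σx² = 1.58, Σy² = 268604.06, Σxy = 613.52
nΣxy − ΣxΣy = 3681.12 − 3762 = -80.88
nΣx² − (Σx)² = 9.48 − 9 = 0.48; nΣy² − (Σy)² = 1611624.36 − 1572516 = 39108.36
r = -80.88 / √(0.48 × 39108.36) = -80.88 / 137.0110 ≈ -0.5903

-0.5903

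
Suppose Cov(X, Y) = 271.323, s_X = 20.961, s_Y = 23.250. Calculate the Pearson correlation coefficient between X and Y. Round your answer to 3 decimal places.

0.557

r = Cov(X,Y) / (s_X · s_Y) = 271.323 / (20.961 × 23.250)
  = 271.323 / 487.3432 ≈ 0.557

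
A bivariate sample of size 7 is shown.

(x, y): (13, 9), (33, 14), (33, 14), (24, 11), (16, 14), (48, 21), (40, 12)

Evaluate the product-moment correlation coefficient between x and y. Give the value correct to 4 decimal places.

0.7235

n = 7, Σx = 207, Σy = 95, Σx² = 7083, Σy² = 1375, Σxy = 3017
nΣxy − ΣxΣy = 21119 − 19665 = 1454
nΣx² − (Σx)² = 49581 − 42849 = 6732; nΣy² − (Σy)² = 9625 − 9025 = 600
r = 1454 / √(6732 × 600) = 1454 / 2009.7761 ≈ 0.7235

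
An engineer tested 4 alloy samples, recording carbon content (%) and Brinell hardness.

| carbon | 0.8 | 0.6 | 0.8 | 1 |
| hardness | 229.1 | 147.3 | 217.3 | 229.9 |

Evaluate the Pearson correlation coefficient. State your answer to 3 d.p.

n = 4, Σx = 3.2, Σy = 823.6, Σx² = 2.64, Σy² = 174257.4, Σxy = 675.4
nΣxy − ΣxΣy = 2701.6 − 2635.52 = 66.08
nΣx² − (Σx)² = 10.56 − 10.24 = 0.32; nΣy² − (Σy)² = 697029.6 − 678316.96 = 18712.64
r = 66.08 / √(0.32 × 18712.64) = 66.08 / 77.3825 ≈ 0.854

0.854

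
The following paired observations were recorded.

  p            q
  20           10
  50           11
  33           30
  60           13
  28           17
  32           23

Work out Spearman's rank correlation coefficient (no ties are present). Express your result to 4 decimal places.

0.1429

Rank p: 1, 5, 4, 6, 2, 3
Rank q: 1, 2, 6, 3, 4, 5
d = rank(p) − rank(q): 0, 3, -2, 3, -2, -2; Σd² = 30
ρ = 1 − 6Σd² / [n(n²−1)] = 1 − 6×30 / (6×35) = 1 − 180/210 ≈ 0.1429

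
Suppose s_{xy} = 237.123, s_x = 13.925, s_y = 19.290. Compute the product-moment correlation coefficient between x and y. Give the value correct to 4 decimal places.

0.8828

r = Cov(x,y) / (s_x · s_y) = 237.123 / (13.925 × 19.290)
  = 237.123 / 268.6132 ≈ 0.8828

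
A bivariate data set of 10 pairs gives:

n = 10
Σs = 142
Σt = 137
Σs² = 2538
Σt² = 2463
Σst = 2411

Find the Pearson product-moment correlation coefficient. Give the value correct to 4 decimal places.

r = (nΣst − ΣsΣt) / √[(nΣs² − (Σs)²)(nΣt² − (Σt)²)]
Numerator: 10×2411 − 142×137 = 4656
Denominator: √[(25380 − 20164)(24630 − 18769)] = √[5216 × 5861] = 5529.1026
r = 4656 / 5529.1026 ≈ 0.8421

0.8421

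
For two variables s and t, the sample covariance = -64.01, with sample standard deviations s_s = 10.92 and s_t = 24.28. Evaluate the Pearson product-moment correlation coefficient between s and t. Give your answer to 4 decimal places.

r = Cov(s,t) / (s_s · s_t) = -64.01 / (10.92 × 24.28)
  = -64.01 / 265.1376 ≈ -0.2414

-0.2414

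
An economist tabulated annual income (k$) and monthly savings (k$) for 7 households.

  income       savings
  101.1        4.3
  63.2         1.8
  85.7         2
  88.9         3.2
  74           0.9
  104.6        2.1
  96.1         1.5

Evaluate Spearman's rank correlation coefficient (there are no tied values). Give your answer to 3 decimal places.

0.571

Rank income: 6, 1, 3, 4, 2, 7, 5
Rank savings: 7, 3, 4, 6, 1, 5, 2
d = rank(income) − rank(savings): -1, -2, -1, -2, 1, 2, 3; Σd² = 24
ρ = 1 − 6Σd² / [n(n²−1)] = 1 − 6×24 / (7×48) = 1 − 144/336 ≈ 0.571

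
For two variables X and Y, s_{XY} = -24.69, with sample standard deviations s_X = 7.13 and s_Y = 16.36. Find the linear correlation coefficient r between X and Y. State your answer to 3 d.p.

-0.212

r = Cov(X,Y) / (s_X · s_Y) = -24.69 / (7.13 × 16.36)
  = -24.69 / 116.6468 ≈ -0.212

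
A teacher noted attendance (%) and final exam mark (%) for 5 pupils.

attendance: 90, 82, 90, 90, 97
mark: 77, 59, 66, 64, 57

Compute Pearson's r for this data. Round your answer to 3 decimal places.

n = 5, Σx = 449, Σy = 323, Σx² = 40433, Σy² = 21111, Σxy = 28997
nΣxy − ΣxΣy = 144985 − 145027 = -42
nΣx² − (Σx)² = 202165 − 201601 = 564; nΣy² − (Σy)² = 105555 − 104329 = 1226
r = -42 / √(564 × 1226) = -42 / 831.5431 ≈ -0.051

-0.051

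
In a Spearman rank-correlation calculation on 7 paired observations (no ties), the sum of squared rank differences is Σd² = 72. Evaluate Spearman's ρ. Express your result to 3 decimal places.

-0.286

ρ = 1 − 6Σd² / [n(n²−1)] = 1 − 6×72 / (7×48)
  = 1 − 432/336 = 1 − 1.2857 ≈ -0.286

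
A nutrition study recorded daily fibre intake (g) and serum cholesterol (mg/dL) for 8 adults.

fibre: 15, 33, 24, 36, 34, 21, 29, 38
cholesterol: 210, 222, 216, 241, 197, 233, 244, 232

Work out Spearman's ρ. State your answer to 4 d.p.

0.1905

Rank fibre: 1, 5, 3, 7, 6, 2, 4, 8
Rank cholesterol: 2, 4, 3, 7, 1, 6, 8, 5
d = rank(fibre) − rank(cholesterol): -1, 1, 0, 0, 5, -4, -4, 3; Σd² = 68
ρ = 1 − 6Σd² / [n(n²−1)] = 1 − 6×68 / (8×63) = 1 − 408/504 ≈ 0.1905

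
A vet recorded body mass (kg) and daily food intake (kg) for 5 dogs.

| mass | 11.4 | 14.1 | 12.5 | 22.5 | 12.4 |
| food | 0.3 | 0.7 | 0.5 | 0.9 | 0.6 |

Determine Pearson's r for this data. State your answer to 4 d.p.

n = 5, Σx = 72.9, Σy = 3, Σx² = 1145.03, Σy² = 2, Σxy = 47.23
nΣxy − ΣxΣy = 236.15 − 218.7 = 17.45
nΣx² − (Σx)² = 5725.15 − 5314.41 = 410.74; nΣy² − (Σy)² = 10 − 9 = 1
r = 17.45 / √(410.74 × 1) = 17.45 / 20.2667 ≈ 0.8610

0.8610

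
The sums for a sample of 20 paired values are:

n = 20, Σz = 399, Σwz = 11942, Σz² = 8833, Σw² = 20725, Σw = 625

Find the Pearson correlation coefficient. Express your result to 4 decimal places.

r = (nΣwz − ΣwΣz) / √[(nΣw² − (Σw)²)(nΣz² − (Σz)²)]
Numerator: 20×11942 − 625×399 = -10535
Denominator: √[(414500 − 390625)(176660 − 159201)] = √[23875 × 17459] = 20416.5037
r = -10535 / 20416.5037 ≈ -0.5160

-0.5160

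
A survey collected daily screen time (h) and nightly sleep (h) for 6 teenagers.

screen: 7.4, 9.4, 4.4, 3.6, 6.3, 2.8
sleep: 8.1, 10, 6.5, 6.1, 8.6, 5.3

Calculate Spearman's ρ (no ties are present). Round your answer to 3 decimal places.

0.943

Rank screen: 5, 6, 3, 2, 4, 1
Rank sleep: 4, 6, 3, 2, 5, 1
d = rank(screen) − rank(sleep): 1, 0, 0, 0, -1, 0; Σd² = 2
ρ = 1 − 6Σd² / [n(n²−1)] = 1 − 6×2 / (6×35) = 1 − 12/210 ≈ 0.943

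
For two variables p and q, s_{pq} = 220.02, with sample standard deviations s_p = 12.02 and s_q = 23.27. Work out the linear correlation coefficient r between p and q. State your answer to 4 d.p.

0.7866

r = Cov(p,q) / (s_p · s_q) = 220.02 / (12.02 × 23.27)
  = 220.02 / 279.7054 ≈ 0.7866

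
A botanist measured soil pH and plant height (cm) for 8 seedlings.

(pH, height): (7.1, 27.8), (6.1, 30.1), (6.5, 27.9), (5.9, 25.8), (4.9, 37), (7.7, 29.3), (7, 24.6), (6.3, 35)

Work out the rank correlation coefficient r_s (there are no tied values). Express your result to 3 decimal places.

Rank pH: 7, 3, 5, 2, 1, 8, 6, 4
Rank height: 3, 6, 4, 2, 8, 5, 1, 7
d = rank(pH) − rank(height): 4, -3, 1, 0, -7, 3, 5, -3; Σd² = 118
ρ = 1 − 6Σd² / [n(n²−1)] = 1 − 6×118 / (8×63) = 1 − 708/504 ≈ -0.405

-0.405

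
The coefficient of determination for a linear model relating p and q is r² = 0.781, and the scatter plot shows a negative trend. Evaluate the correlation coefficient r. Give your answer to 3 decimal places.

-0.884

|r| = √0.781 = 0.884
The association is negative, so r = −0.884.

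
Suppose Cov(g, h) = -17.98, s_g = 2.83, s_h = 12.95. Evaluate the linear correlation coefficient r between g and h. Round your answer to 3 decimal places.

-0.491

r = Cov(g,h) / (s_g · s_h) = -17.98 / (2.83 × 12.95)
  = -17.98 / 36.6485 ≈ -0.491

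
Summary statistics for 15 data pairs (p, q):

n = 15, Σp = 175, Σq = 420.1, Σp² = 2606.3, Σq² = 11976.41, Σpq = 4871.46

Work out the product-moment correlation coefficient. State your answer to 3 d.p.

-0.086

r = (nΣpq − ΣpΣq) / √[(nΣp² − (Σp)²)(nΣq² − (Σq)²)]
Numerator: 15×4871.46 − 175×420.1 = -445.6
Denominator: √[(39094.5 − 30625)(179646.15 − 176484.01)] = √[8469.5 × 3162.14] = 5175.1082
r = -445.6 / 5175.1082 ≈ -0.086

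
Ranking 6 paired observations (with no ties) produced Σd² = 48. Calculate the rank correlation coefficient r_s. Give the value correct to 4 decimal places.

-0.3714

ρ = 1 − 6Σd² / [n(n²−1)] = 1 − 6×48 / (6×35)
  = 1 − 288/210 = 1 − 1.37143 ≈ -0.3714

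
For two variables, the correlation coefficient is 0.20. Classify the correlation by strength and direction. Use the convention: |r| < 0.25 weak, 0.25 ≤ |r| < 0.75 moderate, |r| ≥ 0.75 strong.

weak positive

r = 0.20 > 0 so the relationship is positive.
|r| = 0.20, which falls in the weak range.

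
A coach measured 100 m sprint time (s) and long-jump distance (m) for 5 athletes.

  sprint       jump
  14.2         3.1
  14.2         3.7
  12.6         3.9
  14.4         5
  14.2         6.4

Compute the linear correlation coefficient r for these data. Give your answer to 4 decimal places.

n = 5, Σx = 69.6, Σy = 22.1, Σx² = 971.04, Σy² = 104.47, Σxy = 308.58
nΣxy − ΣxΣy = 1542.9 − 1538.16 = 4.74
nΣx² − (Σx)² = 4855.2 − 4844.16 = 11.04; nΣy² − (Σy)² = 522.35 − 488.41 = 33.94
r = 4.74 / √(11.04 × 33.94) = 4.74 / 19.3571 ≈ 0.2449

0.2449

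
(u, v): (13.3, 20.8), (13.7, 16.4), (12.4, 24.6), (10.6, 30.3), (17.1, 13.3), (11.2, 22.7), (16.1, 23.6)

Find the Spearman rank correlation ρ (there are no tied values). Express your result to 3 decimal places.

-0.714

Rank u: 4, 5, 3, 1, 7, 2, 6
Rank v: 3, 2, 6, 7, 1, 4, 5
d = rank(u) − rank(v): 1, 3, -3, -6, 6, -2, 1; Σd² = 96
ρ = 1 − 6Σd² / [n(n²−1)] = 1 − 6×96 / (7×48) = 1 − 576/336 ≈ -0.714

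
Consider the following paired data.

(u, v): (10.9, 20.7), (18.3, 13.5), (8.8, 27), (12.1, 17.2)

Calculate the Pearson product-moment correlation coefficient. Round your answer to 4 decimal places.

-0.9032

n = 4, Σu = 50.1, Σv = 78.4, Σu² = 677.55, Σv² = 1635.58, Σuv = 918.4
nΣuv − ΣuΣv = 3673.6 − 3927.84 = -254.24
nΣu² − (Σu)² = 2710.2 − 2510.01 = 200.19; nΣv² − (Σv)² = 6542.32 − 6146.56 = 395.76
r = -254.24 / √(200.19 × 395.76) = -254.24 / 281.4733 ≈ -0.9032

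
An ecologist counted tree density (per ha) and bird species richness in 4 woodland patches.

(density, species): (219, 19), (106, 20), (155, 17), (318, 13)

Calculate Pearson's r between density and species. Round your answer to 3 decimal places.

-0.842

n = 4, Σx = 798, Σy = 69, Σx² = 184346, Σy² = 1219, Σxy = 13050
nΣxy − ΣxΣy = 52200 − 55062 = -2862
nΣx² − (Σx)² = 737384 − 636804 = 100580; nΣy² − (Σy)² = 4876 − 4761 = 115
r = -2862 / √(100580 × 115) = -2862 / 3400.9852 ≈ -0.842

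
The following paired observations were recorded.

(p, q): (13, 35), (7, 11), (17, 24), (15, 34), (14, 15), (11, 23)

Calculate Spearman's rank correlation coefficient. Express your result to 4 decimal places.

Rank p: 3, 1, 6, 5, 4, 2
Rank q: 6, 1, 4, 5, 2, 3
d = rank(p) − rank(q): -3, 0, 2, 0, 2, -1; Σd² = 18
ρ = 1 − 6Σd² / [n(n²−1)] = 1 − 6×18 / (6×35) = 1 − 108/210 ≈ 0.4857

0.4857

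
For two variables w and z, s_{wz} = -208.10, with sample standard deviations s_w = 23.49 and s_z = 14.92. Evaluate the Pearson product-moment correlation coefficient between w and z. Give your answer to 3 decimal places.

-0.594

r = Cov(w,z) / (s_w · s_z) = -208.10 / (23.49 × 14.92)
  = -208.10 / 350.4708 ≈ -0.594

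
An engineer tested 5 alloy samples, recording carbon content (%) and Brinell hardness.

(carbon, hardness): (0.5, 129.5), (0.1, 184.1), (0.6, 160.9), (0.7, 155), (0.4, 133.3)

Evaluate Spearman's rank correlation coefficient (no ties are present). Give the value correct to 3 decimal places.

-0.200

Rank carbon: 3, 1, 4, 5, 2
Rank hardness: 1, 5, 4, 3, 2
d = rank(carbon) − rank(hardness): 2, -4, 0, 2, 0; Σd² = 24
ρ = 1 − 6Σd² / [n(n²−1)] = 1 − 6×24 / (5×24) = 1 − 144/120 ≈ -0.200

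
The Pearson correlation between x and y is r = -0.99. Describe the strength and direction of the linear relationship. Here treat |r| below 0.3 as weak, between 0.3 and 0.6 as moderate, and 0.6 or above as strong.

r = -0.99 < 0 so the relationship is negative.
|r| = 0.99, which falls in the strong range.

strong negative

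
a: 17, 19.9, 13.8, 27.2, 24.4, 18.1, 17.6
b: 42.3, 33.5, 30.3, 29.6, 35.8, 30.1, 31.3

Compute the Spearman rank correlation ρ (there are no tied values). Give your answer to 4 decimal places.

-0.2500

Rank a: 2, 5, 1, 7, 6, 4, 3
Rank b: 7, 5, 3, 1, 6, 2, 4
d = rank(a) − rank(b): -5, 0, -2, 6, 0, 2, -1; Σd² = 70
ρ = 1 − 6Σd² / [n(n²−1)] = 1 − 6×70 / (7×48) = 1 − 420/336 ≈ -0.2500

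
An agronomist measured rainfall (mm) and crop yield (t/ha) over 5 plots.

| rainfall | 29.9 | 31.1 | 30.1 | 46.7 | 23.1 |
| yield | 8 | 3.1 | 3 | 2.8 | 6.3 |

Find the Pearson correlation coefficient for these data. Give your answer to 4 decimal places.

-0.5367

n = 5, Σx = 160.9, Σy = 23.2, Σx² = 5481.73, Σy² = 130.14, Σxy = 702.2
nΣxy − ΣxΣy = 3511 − 3732.88 = -221.88
nΣx² − (Σx)² = 27408.65 − 25888.81 = 1519.84; nΣy² − (Σy)² = 650.7 − 538.24 = 112.46
r = -221.88 / √(1519.84 × 112.46) = -221.88 / 413.4262 ≈ -0.5367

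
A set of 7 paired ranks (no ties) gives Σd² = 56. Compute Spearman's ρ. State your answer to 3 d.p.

0.000

ρ = 1 − 6Σd² / [n(n²−1)] = 1 − 6×56 / (7×48)
  = 1 − 336/336 = 1 − 1.0000 ≈ 0.000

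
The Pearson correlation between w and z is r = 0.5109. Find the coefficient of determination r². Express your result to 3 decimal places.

0.261

r² = (0.5109)² = 0.261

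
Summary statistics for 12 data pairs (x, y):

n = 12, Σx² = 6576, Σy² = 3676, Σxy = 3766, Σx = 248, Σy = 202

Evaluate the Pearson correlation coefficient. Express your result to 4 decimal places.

-0.6462

r = (nΣxy − ΣxΣy) / √[(nΣx² − (Σx)²)(nΣy² − (Σy)²)]
Numerator: 12×3766 − 248×202 = -4904
Denominator: √[(78912 − 61504)(44112 − 40804)] = √[17408 × 3308] = 7588.5219
r = -4904 / 7588.5219 ≈ -0.6462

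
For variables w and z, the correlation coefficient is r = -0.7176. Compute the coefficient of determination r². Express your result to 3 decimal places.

r² = (-0.7176)² = 0.515

0.515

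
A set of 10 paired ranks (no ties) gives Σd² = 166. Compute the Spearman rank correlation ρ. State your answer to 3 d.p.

ρ = 1 − 6Σd² / [n(n²−1)] = 1 − 6×166 / (10×99)
  = 1 − 996/990 = 1 − 1.0061 ≈ -0.006

-0.006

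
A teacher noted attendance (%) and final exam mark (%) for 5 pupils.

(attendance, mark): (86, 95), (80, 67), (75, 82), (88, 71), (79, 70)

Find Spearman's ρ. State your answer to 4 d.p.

0.1000

Rank attendance: 4, 3, 1, 5, 2
Rank mark: 5, 1, 4, 3, 2
d = rank(attendance) − rank(mark): -1, 2, -3, 2, 0; Σd² = 18
ρ = 1 − 6Σd² / [n(n²−1)] = 1 − 6×18 / (5×24) = 1 − 108/120 ≈ 0.1000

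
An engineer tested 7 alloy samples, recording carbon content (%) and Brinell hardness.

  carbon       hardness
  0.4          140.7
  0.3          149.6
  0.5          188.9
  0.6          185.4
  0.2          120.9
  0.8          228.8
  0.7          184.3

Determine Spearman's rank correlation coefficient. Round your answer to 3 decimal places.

Rank carbon: 3, 2, 4, 5, 1, 7, 6
Rank hardness: 2, 3, 6, 5, 1, 7, 4
d = rank(carbon) − rank(hardness): 1, -1, -2, 0, 0, 0, 2; Σd² = 10
ρ = 1 − 6Σd² / [n(n²−1)] = 1 − 6×10 / (7×48) = 1 − 60/336 ≈ 0.821

0.821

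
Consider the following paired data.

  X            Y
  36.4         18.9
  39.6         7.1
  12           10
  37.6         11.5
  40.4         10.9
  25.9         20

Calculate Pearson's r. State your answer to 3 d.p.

n = 6, ΣX = 191.9, ΣY = 78.4, ΣX² = 6753.85, ΣY² = 1158.68, ΣXY = 2479.88
nΣXY − ΣXΣY = 14879.28 − 15044.96 = -165.68
nΣX² − (ΣX)² = 40523.1 − 36825.61 = 3697.49; nΣY² − (ΣY)² = 6952.08 − 6146.56 = 805.52
r = -165.68 / √(3697.49 × 805.52) = -165.68 / 1725.8048 ≈ -0.096

-0.096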